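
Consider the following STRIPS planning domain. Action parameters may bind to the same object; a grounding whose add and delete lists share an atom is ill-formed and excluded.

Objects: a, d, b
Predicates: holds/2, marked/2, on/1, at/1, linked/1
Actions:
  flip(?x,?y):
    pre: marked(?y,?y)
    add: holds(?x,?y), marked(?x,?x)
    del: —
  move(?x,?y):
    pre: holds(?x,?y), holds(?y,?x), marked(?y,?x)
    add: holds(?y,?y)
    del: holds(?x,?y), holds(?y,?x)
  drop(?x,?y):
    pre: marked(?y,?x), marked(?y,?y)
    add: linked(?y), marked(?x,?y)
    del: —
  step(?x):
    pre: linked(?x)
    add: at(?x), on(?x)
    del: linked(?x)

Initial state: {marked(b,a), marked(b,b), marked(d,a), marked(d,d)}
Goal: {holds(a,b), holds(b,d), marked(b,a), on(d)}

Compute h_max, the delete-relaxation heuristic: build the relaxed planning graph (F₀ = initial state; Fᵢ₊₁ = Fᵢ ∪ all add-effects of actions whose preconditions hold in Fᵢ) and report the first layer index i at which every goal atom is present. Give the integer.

2

F0 = init (4 atoms)
F1 = F0 ∪ {holds(a,b), holds(a,d), holds(b,b), holds(b,d), holds(d,b), holds(d,d), linked(b), linked(d), marked(a,a), marked(a,b), marked(a,d)}  (15 atoms)
F2 = F1 ∪ {at(b), at(d), holds(a,a), holds(b,a), holds(d,a), linked(a), on(b), on(d)}  (23 atoms)
goal ⊆ F2  ⇒  h_max = 2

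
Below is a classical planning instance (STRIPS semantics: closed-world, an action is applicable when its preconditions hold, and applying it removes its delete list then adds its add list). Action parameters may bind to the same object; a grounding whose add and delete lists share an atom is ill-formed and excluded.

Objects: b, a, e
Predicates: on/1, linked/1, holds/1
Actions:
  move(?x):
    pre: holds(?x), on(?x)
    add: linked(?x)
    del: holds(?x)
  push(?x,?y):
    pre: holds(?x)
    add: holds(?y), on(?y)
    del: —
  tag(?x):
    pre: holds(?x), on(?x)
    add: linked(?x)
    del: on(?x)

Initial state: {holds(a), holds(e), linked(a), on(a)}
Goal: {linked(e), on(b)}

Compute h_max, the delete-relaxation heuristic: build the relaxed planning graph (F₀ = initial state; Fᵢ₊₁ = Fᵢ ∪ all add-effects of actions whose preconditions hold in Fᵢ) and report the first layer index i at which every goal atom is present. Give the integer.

F0 = init (4 atoms)
F1 = F0 ∪ {holds(b), on(b), on(e)}  (7 atoms)
F2 = F1 ∪ {linked(b), linked(e)}  (9 atoms)
goal ⊆ F2  ⇒  h_max = 2

2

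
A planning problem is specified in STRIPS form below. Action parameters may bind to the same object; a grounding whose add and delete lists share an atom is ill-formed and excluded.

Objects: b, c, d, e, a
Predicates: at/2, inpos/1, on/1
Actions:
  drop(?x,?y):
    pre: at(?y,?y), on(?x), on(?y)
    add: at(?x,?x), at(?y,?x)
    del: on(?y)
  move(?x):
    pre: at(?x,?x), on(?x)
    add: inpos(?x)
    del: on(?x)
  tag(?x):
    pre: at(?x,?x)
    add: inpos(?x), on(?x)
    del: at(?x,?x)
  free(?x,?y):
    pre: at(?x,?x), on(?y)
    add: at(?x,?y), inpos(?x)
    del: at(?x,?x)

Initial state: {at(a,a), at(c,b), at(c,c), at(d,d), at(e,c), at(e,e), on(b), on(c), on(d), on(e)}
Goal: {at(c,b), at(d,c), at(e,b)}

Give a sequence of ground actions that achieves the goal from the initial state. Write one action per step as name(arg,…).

drop(b,e); drop(c,d)

1. drop(b,e)  →  {at(a,a), at(b,b), at(c,b), at(c,c), at(d,d), at(e,b), at(e,c), at(e,e), on(b), on(c), on(d)}
2. drop(c,d)  →  {at(a,a), at(b,b), at(c,b), at(c,c), at(d,c), at(d,d), at(e,b), at(e,c), at(e,e), on(b), on(c)}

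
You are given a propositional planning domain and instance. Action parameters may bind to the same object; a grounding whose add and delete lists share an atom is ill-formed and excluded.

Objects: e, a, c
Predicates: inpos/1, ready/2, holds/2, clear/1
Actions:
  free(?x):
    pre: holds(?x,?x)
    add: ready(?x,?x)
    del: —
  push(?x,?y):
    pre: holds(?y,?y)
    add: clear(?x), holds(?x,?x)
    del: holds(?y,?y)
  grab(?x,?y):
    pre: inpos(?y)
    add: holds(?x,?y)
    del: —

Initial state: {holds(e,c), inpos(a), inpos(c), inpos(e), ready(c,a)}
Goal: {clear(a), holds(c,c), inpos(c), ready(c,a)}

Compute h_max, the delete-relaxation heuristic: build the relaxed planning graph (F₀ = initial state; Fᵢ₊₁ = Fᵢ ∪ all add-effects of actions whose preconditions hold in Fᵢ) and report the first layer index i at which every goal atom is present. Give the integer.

F0 = init (5 atoms)
F1 = F0 ∪ {holds(a,a), holds(a,c), holds(a,e), holds(c,a), holds(c,c), holds(c,e), holds(e,a), holds(e,e)}  (13 atoms)
F2 = F1 ∪ {clear(a), clear(c), clear(e), ready(a,a), ready(c,c), ready(e,e)}  (19 atoms)
goal ⊆ F2  ⇒  h_max = 2

2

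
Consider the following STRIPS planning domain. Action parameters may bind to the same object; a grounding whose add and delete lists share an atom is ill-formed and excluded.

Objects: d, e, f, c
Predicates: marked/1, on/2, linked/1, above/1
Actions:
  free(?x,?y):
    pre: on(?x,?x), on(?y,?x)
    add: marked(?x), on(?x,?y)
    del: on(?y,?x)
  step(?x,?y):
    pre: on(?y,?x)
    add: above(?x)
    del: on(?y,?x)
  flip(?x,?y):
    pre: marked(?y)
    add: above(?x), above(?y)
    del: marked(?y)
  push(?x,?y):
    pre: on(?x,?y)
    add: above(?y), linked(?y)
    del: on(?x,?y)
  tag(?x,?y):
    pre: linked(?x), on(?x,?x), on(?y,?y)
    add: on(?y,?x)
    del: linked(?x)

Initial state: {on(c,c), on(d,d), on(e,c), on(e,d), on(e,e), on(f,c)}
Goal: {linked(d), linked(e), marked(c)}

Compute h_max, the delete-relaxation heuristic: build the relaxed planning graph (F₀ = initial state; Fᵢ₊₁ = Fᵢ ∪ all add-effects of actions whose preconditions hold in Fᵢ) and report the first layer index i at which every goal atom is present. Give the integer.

1

F0 = init (6 atoms)
F1 = F0 ∪ {above(c), above(d), above(e), linked(c), linked(d), linked(e), marked(c), marked(d), on(c,e), on(c,f), on(d,e)}  (17 atoms)
goal ⊆ F1  ⇒  h_max = 1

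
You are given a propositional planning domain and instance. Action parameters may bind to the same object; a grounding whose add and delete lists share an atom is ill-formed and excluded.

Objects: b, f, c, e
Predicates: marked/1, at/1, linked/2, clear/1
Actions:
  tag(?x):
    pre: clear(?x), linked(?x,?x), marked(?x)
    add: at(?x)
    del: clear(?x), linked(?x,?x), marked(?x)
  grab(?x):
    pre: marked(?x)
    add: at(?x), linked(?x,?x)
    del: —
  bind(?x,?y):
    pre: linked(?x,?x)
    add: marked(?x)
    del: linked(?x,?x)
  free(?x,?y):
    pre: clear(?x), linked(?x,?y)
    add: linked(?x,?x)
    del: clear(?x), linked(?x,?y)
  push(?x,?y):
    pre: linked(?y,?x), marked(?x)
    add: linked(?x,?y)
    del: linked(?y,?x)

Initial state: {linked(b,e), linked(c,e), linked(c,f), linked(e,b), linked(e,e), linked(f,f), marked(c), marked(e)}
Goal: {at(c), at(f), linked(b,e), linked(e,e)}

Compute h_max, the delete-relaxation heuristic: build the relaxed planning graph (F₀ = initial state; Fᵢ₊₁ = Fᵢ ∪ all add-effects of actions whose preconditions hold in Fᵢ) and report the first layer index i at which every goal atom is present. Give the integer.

2

F0 = init (8 atoms)
F1 = F0 ∪ {at(c), at(e), linked(c,c), linked(e,c), marked(f)}  (13 atoms)
F2 = F1 ∪ {at(f), linked(f,c)}  (15 atoms)
goal ⊆ F2  ⇒  h_max = 2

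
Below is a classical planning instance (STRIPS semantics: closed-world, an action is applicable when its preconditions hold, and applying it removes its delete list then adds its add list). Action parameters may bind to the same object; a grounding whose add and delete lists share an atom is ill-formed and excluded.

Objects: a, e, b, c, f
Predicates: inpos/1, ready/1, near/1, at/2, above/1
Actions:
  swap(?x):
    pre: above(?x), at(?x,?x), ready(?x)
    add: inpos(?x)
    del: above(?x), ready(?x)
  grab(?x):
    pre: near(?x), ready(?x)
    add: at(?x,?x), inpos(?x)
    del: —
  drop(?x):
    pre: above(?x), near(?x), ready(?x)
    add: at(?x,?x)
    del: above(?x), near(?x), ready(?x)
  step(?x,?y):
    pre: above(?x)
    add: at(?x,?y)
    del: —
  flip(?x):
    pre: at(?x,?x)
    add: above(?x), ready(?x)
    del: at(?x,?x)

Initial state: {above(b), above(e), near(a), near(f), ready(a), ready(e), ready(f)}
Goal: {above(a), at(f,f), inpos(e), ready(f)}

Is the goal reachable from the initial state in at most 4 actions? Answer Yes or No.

No

1. grab(a)  →  {above(b), above(e), at(a,a), inpos(a), near(a), near(f), ready(a), ready(e), ready(f)}
2. grab(f)  →  {above(b), above(e), at(a,a), at(f,f), inpos(a), inpos(f), near(a), near(f), ready(a), ready(e), ready(f)}
3. step(e,e)  →  {above(b), above(e), at(a,a), at(e,e), at(f,f), inpos(a), inpos(f), near(a), near(f), ready(a), ready(e), ready(f)}
4. swap(e)  →  {above(b), at(a,a), at(e,e), at(f,f), inpos(a), inpos(e), inpos(f), near(a), near(f), ready(a), ready(f)}
5. flip(a)  →  {above(a), above(b), at(e,e), at(f,f), inpos(a), inpos(e), inpos(f), near(a), near(f), ready(a), ready(f)}
optimal plan length = 5; 5 > 4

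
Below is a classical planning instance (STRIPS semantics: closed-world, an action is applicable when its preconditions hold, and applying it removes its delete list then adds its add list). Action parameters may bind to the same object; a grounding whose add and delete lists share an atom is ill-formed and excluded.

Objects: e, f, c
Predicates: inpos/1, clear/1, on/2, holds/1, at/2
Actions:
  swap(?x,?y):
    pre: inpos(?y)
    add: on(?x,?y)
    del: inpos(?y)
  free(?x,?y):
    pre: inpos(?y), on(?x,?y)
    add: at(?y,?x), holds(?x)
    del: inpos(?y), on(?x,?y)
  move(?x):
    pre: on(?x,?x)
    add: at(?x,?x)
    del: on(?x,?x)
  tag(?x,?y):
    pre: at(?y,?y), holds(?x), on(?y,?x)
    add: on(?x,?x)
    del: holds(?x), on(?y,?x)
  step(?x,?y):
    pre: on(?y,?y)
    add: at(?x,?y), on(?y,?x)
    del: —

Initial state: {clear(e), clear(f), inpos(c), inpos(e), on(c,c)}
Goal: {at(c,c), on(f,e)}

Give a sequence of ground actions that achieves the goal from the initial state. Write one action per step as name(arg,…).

swap(f,e); free(c,c)

1. swap(f,e)  →  {clear(e), clear(f), inpos(c), on(c,c), on(f,e)}
2. free(c,c)  →  {at(c,c), clear(e), clear(f), holds(c), on(f,e)}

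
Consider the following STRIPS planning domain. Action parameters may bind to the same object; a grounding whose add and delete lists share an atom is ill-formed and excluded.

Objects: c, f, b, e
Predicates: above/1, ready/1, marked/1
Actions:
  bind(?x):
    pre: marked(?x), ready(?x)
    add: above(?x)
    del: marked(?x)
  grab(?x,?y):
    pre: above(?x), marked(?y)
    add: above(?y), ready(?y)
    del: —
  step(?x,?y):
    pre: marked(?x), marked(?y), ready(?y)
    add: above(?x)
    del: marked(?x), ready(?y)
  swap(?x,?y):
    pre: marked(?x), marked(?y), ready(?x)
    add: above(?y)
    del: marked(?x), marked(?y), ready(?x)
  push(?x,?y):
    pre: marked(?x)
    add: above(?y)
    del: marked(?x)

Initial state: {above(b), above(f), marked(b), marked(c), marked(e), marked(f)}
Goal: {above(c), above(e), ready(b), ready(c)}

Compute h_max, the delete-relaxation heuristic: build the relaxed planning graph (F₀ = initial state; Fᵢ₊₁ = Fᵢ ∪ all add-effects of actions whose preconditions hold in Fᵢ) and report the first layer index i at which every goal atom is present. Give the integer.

1

F0 = init (6 atoms)
F1 = F0 ∪ {above(c), above(e), ready(b), ready(c), ready(e), ready(f)}  (12 atoms)
goal ⊆ F1  ⇒  h_max = 1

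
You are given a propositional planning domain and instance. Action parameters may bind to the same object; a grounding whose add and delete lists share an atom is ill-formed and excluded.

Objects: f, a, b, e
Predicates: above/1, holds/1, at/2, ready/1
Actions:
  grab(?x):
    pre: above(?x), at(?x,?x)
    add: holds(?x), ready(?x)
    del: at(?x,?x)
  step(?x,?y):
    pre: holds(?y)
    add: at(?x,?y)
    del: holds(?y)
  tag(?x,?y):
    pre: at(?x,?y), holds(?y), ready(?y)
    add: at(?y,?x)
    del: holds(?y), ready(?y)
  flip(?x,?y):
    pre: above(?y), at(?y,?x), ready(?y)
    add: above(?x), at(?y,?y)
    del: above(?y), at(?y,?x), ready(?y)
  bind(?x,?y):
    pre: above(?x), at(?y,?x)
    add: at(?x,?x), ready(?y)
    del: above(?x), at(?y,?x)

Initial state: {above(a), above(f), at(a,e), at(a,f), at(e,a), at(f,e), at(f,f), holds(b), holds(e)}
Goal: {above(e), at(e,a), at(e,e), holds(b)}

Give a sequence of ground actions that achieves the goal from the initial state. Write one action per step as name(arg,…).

1. grab(f)  →  {above(a), above(f), at(a,e), at(a,f), at(e,a), at(f,e), holds(b), holds(e), holds(f), ready(f)}
2. step(e,e)  →  {above(a), above(f), at(a,e), at(a,f), at(e,a), at(e,e), at(f,e), holds(b), holds(f), ready(f)}
3. flip(e,f)  →  {above(a), above(e), at(a,e), at(a,f), at(e,a), at(e,e), at(f,f), holds(b), holds(f)}

grab(f); step(e,e); flip(e,f)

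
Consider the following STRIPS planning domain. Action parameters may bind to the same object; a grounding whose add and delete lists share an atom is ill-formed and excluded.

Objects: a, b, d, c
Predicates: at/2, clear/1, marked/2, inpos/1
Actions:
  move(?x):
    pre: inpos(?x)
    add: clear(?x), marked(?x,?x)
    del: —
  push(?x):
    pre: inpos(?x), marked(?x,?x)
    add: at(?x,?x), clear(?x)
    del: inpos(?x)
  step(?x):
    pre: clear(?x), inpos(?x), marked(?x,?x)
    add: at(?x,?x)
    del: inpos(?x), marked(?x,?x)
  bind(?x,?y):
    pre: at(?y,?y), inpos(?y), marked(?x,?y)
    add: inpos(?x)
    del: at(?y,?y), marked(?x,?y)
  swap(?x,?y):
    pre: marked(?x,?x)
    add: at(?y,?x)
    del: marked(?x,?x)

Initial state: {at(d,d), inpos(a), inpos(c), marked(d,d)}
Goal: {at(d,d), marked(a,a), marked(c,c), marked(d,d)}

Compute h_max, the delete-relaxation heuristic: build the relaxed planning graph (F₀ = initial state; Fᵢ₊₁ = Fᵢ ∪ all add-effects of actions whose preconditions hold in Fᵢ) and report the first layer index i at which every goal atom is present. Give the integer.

1

F0 = init (4 atoms)
F1 = F0 ∪ {at(a,d), at(b,d), at(c,d), clear(a), clear(c), marked(a,a), marked(c,c)}  (11 atoms)
goal ⊆ F1  ⇒  h_max = 1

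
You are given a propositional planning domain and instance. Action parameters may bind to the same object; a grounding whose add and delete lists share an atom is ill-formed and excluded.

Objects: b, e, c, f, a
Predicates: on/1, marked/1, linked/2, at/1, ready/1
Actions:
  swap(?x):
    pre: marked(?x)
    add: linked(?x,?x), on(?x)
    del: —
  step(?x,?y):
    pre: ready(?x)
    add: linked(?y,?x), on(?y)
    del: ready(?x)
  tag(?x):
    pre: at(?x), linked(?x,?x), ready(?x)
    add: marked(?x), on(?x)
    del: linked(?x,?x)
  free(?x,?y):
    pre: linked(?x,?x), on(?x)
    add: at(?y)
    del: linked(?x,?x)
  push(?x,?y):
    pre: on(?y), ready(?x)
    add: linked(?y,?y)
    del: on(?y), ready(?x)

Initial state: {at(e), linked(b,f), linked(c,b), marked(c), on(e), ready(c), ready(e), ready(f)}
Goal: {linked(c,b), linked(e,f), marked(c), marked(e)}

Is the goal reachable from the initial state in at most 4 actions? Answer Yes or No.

Yes

1. step(f,e)  →  {at(e), linked(b,f), linked(c,b), linked(e,f), marked(c), on(e), ready(c), ready(e)}
2. push(c,e)  →  {at(e), linked(b,f), linked(c,b), linked(e,e), linked(e,f), marked(c), ready(e)}
3. tag(e)  →  {at(e), linked(b,f), linked(c,b), linked(e,f), marked(c), marked(e), on(e), ready(e)}
optimal plan length = 3; 3 ≤ 4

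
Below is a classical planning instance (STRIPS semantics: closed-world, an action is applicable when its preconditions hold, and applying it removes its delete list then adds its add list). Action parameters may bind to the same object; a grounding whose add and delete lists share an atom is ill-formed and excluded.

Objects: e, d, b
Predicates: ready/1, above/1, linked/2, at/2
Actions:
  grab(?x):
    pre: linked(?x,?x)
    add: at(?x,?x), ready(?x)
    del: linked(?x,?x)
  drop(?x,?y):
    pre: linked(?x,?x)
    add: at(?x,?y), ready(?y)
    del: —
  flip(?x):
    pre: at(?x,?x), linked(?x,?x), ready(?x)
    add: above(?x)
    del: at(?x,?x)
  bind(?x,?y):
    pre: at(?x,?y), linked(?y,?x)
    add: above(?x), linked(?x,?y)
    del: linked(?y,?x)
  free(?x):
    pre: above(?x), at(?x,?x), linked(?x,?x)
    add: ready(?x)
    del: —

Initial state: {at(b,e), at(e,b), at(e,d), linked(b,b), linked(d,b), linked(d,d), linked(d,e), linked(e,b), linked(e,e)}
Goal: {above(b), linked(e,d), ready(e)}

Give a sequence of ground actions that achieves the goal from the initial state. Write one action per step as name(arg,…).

grab(e); bind(e,d); bind(b,e)

1. grab(e)  →  {at(b,e), at(e,b), at(e,d), at(e,e), linked(b,b), linked(d,b), linked(d,d), linked(d,e), linked(e,b), ready(e)}
2. bind(e,d)  →  {above(e), at(b,e), at(e,b), at(e,d), at(e,e), linked(b,b), linked(d,b), linked(d,d), linked(e,b), linked(e,d), ready(e)}
3. bind(b,e)  →  {above(b), above(e), at(b,e), at(e,b), at(e,d), at(e,e), linked(b,b), linked(b,e), linked(d,b), linked(d,d), linked(e,d), ready(e)}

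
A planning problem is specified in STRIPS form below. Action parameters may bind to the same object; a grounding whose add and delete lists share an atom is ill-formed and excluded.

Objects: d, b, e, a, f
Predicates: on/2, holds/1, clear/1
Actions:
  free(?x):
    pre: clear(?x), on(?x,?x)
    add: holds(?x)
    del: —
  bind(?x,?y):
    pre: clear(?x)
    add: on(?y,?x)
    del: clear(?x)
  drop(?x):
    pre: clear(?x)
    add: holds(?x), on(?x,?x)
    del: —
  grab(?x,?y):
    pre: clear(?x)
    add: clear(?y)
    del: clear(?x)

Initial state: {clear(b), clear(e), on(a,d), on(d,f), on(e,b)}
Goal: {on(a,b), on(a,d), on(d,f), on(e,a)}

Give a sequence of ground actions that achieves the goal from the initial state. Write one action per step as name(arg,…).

bind(b,a); grab(e,a); bind(a,e)

1. bind(b,a)  →  {clear(e), on(a,b), on(a,d), on(d,f), on(e,b)}
2. grab(e,a)  →  {clear(a), on(a,b), on(a,d), on(d,f), on(e,b)}
3. bind(a,e)  →  {on(a,b), on(a,d), on(d,f), on(e,a), on(e,b)}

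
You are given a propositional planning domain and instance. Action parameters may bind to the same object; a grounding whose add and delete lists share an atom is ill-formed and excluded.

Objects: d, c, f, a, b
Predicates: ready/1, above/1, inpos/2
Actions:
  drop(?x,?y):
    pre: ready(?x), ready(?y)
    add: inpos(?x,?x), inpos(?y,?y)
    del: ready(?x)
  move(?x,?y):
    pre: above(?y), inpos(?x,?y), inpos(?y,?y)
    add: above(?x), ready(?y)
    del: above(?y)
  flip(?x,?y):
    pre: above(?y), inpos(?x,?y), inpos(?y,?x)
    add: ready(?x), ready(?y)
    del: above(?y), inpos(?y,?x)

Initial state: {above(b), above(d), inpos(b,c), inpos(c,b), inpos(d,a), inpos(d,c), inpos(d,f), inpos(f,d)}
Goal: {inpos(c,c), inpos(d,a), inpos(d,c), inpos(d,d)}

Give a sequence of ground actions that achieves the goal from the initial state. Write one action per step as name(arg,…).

1. flip(c,b)  →  {above(d), inpos(c,b), inpos(d,a), inpos(d,c), inpos(d,f), inpos(f,d), ready(b), ready(c)}
2. flip(f,d)  →  {inpos(c,b), inpos(d,a), inpos(d,c), inpos(f,d), ready(b), ready(c), ready(d), ready(f)}
3. drop(d,c)  →  {inpos(c,b), inpos(c,c), inpos(d,a), inpos(d,c), inpos(d,d), inpos(f,d), ready(b), ready(c), ready(f)}

flip(c,b); flip(f,d); drop(d,c)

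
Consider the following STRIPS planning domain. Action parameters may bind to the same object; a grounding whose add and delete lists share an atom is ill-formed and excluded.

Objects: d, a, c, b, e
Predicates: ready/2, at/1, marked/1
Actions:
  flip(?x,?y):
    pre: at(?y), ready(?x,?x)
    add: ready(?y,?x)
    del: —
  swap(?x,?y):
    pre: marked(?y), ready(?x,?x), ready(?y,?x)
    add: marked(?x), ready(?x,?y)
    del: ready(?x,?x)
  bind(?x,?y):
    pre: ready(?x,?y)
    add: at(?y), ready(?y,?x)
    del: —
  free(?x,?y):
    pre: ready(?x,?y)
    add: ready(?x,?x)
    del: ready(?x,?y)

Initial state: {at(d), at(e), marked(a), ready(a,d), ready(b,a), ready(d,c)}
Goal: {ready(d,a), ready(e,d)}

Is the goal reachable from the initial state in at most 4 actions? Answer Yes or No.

Yes

1. bind(a,d)  →  {at(d), at(e), marked(a), ready(a,d), ready(b,a), ready(d,a), ready(d,c)}
2. free(d,c)  →  {at(d), at(e), marked(a), ready(a,d), ready(b,a), ready(d,a), ready(d,d)}
3. flip(d,e)  →  {at(d), at(e), marked(a), ready(a,d), ready(b,a), ready(d,a), ready(d,d), ready(e,d)}
optimal plan length = 3; 3 ≤ 4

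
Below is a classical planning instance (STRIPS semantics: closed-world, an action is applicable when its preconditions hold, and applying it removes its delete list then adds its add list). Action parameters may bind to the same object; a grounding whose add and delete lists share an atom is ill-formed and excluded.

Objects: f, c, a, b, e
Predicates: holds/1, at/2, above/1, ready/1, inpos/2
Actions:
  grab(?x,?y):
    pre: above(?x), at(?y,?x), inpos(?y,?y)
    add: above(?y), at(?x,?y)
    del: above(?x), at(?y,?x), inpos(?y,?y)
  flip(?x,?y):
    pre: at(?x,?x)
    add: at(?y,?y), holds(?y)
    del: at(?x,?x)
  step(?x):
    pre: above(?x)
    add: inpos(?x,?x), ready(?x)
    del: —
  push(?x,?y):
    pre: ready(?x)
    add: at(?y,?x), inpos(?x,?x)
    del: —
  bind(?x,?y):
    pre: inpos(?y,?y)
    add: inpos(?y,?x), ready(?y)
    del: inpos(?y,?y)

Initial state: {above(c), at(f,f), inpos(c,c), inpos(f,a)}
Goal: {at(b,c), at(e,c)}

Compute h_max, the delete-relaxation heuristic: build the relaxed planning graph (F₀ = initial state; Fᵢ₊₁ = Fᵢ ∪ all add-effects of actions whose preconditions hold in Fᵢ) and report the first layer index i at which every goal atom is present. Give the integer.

2

F0 = init (4 atoms)
F1 = F0 ∪ {at(a,a), at(b,b), at(c,c), at(e,e), holds(a), holds(b), holds(c), holds(e), inpos(c,a), inpos(c,b), inpos(c,e), inpos(c,f), ready(c)}  (17 atoms)
F2 = F1 ∪ {at(a,c), at(b,c), at(e,c), at(f,c), holds(f)}  (22 atoms)
goal ⊆ F2  ⇒  h_max = 2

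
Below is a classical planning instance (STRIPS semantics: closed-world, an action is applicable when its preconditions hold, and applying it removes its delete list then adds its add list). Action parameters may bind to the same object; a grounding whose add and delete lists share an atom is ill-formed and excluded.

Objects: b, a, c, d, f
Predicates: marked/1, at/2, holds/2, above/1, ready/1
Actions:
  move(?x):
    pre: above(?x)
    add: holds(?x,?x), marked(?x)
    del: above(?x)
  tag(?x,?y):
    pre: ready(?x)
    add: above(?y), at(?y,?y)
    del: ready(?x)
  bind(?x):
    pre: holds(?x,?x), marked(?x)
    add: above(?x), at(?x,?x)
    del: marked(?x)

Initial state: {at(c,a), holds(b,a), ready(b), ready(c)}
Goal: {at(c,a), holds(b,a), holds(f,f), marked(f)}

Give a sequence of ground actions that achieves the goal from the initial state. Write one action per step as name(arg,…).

tag(b,f); move(f)

1. tag(b,f)  →  {above(f), at(c,a), at(f,f), holds(b,a), ready(c)}
2. move(f)  →  {at(c,a), at(f,f), holds(b,a), holds(f,f), marked(f), ready(c)}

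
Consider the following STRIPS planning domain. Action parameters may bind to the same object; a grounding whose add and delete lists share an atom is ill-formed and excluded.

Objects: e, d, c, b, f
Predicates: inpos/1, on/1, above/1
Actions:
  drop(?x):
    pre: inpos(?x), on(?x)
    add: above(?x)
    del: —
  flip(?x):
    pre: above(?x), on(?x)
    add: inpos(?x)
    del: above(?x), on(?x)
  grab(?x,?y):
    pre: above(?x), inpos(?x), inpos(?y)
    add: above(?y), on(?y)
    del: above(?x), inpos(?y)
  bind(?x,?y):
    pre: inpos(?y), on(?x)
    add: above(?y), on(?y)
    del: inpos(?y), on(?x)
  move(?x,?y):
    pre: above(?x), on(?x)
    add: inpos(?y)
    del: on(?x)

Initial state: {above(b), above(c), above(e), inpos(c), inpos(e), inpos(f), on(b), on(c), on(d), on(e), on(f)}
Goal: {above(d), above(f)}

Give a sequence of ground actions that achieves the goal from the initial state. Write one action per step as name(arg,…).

drop(f); move(e,d); drop(d)

1. drop(f)  →  {above(b), above(c), above(e), above(f), inpos(c), inpos(e), inpos(f), on(b), on(c), on(d), on(e), on(f)}
2. move(e,d)  →  {above(b), above(c), above(e), above(f), inpos(c), inpos(d), inpos(e), inpos(f), on(b), on(c), on(d), on(f)}
3. drop(d)  →  {above(b), above(c), above(d), above(e), above(f), inpos(c), inpos(d), inpos(e), inpos(f), on(b), on(c), on(d), on(f)}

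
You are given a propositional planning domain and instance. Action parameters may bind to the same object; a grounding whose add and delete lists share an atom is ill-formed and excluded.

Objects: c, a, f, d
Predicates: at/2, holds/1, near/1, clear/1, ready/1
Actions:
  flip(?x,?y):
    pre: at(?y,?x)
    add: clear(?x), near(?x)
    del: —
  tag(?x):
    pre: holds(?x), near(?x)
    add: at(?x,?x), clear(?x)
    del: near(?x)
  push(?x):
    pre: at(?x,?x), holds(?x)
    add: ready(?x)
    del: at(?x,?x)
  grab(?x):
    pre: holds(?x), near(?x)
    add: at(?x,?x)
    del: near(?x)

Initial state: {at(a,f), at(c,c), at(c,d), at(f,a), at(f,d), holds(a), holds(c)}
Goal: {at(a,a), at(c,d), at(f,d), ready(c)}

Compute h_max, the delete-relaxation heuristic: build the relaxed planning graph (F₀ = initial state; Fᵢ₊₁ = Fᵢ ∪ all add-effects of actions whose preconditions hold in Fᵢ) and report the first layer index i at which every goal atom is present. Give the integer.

F0 = init (7 atoms)
F1 = F0 ∪ {clear(a), clear(c), clear(d), clear(f), near(a), near(c), near(d), near(f), ready(c)}  (16 atoms)
F2 = F1 ∪ {at(a,a)}  (17 atoms)
goal ⊆ F2  ⇒  h_max = 2

2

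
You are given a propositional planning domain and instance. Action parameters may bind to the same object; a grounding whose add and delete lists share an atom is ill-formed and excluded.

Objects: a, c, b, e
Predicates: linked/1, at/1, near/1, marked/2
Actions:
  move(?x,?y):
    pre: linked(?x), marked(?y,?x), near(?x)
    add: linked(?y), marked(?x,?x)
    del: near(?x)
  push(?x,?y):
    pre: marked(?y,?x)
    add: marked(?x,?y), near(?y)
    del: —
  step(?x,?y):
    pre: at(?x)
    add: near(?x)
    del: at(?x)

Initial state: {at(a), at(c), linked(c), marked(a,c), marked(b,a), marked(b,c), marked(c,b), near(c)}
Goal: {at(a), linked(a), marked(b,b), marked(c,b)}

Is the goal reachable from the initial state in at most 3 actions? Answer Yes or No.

1. move(c,b)  →  {at(a), at(c), linked(b), linked(c), marked(a,c), marked(b,a), marked(b,c), marked(c,b), marked(c,c)}
2. push(a,b)  →  {at(a), at(c), linked(b), linked(c), marked(a,b), marked(a,c), marked(b,a), marked(b,c), marked(c,b), marked(c,c), near(b)}
3. move(b,a)  →  {at(a), at(c), linked(a), linked(b), linked(c), marked(a,b), marked(a,c), marked(b,a), marked(b,b), marked(b,c), marked(c,b), marked(c,c)}
optimal plan length = 3; 3 ≤ 3

Yes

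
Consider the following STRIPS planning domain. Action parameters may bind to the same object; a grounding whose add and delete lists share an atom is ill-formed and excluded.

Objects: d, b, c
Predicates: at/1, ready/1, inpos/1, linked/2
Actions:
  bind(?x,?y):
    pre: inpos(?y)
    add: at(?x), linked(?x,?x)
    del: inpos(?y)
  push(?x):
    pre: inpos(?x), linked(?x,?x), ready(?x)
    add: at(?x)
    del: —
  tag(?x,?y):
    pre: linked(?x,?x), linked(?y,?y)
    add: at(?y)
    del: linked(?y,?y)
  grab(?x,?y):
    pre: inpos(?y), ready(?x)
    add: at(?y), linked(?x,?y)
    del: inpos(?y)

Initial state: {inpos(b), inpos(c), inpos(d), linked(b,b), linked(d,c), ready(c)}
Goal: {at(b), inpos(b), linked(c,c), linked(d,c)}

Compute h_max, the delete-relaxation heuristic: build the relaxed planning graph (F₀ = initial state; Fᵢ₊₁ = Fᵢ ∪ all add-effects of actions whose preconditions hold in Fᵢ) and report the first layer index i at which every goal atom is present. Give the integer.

1

F0 = init (6 atoms)
F1 = F0 ∪ {at(b), at(c), at(d), linked(c,b), linked(c,c), linked(c,d), linked(d,d)}  (13 atoms)
goal ⊆ F1  ⇒  h_max = 1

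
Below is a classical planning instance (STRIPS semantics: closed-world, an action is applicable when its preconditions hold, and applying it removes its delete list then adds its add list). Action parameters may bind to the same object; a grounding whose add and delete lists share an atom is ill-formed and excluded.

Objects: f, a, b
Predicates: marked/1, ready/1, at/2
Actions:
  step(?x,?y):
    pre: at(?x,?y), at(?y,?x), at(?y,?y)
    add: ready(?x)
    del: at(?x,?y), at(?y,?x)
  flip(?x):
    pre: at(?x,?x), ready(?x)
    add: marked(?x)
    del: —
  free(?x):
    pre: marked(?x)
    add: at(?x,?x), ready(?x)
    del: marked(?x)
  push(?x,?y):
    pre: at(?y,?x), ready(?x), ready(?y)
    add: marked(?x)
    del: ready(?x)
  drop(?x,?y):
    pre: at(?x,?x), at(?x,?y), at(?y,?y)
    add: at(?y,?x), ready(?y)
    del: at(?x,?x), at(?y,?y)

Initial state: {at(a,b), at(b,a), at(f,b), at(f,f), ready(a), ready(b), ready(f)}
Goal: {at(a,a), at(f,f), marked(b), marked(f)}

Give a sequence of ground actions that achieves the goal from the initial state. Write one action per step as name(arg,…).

flip(f); push(a,b); free(a); push(b,f)

1. flip(f)  →  {at(a,b), at(b,a), at(f,b), at(f,f), marked(f), ready(a), ready(b), ready(f)}
2. push(a,b)  →  {at(a,b), at(b,a), at(f,b), at(f,f), marked(a), marked(f), ready(b), ready(f)}
3. free(a)  →  {at(a,a), at(a,b), at(b,a), at(f,b), at(f,f), marked(f), ready(a), ready(b), ready(f)}
4. push(b,f)  →  {at(a,a), at(a,b), at(b,a), at(f,b), at(f,f), marked(b), marked(f), ready(a), ready(f)}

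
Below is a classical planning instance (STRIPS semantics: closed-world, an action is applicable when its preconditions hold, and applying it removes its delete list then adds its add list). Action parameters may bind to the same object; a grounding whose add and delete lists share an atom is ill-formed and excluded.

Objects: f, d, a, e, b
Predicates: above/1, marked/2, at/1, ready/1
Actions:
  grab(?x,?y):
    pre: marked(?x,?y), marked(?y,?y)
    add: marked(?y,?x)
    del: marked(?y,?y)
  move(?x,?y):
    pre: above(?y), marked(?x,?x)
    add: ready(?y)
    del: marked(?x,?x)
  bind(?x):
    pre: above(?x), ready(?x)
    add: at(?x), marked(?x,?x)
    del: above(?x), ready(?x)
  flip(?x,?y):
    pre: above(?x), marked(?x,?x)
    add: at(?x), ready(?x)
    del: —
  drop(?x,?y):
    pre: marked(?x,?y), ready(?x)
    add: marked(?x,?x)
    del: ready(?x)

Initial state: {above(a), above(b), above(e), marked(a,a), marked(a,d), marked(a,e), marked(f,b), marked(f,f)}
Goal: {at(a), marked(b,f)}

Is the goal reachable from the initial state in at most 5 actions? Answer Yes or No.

1. move(f,b)  →  {above(a), above(b), above(e), marked(a,a), marked(a,d), marked(a,e), marked(f,b), ready(b)}
2. bind(b)  →  {above(a), above(e), at(b), marked(a,a), marked(a,d), marked(a,e), marked(b,b), marked(f,b)}
3. grab(f,b)  →  {above(a), above(e), at(b), marked(a,a), marked(a,d), marked(a,e), marked(b,f), marked(f,b)}
4. flip(a,f)  →  {above(a), above(e), at(a), at(b), marked(a,a), marked(a,d), marked(a,e), marked(b,f), marked(f,b), ready(a)}
optimal plan length = 4; 4 ≤ 5

Yes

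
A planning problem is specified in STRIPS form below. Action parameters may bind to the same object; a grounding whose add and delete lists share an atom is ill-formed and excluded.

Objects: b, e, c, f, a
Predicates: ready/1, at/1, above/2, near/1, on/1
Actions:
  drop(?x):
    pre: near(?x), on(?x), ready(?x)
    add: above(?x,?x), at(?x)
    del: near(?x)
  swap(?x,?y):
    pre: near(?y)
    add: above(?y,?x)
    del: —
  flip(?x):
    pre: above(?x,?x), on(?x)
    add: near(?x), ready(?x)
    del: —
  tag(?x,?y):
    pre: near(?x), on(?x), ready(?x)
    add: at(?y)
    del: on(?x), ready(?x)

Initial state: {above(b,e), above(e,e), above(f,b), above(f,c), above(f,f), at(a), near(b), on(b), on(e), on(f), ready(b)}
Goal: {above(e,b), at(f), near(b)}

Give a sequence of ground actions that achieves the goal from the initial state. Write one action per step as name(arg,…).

flip(e); swap(b,e); tag(b,f)

1. flip(e)  →  {above(b,e), above(e,e), above(f,b), above(f,c), above(f,f), at(a), near(b), near(e), on(b), on(e), on(f), ready(b), ready(e)}
2. swap(b,e)  →  {above(b,e), above(e,b), above(e,e), above(f,b), above(f,c), above(f,f), at(a), near(b), near(e), on(b), on(e), on(f), ready(b), ready(e)}
3. tag(b,f)  →  {above(b,e), above(e,b), above(e,e), above(f,b), above(f,c), above(f,f), at(a), at(f), near(b), near(e), on(e), on(f), ready(e)}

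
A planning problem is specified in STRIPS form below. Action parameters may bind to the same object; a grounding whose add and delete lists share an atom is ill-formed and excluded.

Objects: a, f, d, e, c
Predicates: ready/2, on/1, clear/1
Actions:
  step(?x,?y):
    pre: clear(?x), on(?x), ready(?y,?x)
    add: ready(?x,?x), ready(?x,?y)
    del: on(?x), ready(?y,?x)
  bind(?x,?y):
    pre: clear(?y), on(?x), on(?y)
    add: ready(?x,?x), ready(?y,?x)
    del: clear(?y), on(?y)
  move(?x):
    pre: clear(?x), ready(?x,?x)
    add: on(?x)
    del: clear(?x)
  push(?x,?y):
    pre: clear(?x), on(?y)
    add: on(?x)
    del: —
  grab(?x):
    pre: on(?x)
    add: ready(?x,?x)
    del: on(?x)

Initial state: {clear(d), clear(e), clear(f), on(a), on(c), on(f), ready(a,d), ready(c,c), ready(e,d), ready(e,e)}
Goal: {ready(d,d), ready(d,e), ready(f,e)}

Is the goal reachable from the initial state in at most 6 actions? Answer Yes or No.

1. move(e)  →  {clear(d), clear(f), on(a), on(c), on(e), on(f), ready(a,d), ready(c,c), ready(e,d), ready(e,e)}
2. bind(e,f)  →  {clear(d), on(a), on(c), on(e), ready(a,d), ready(c,c), ready(e,d), ready(e,e), ready(f,e)}
3. push(d,a)  →  {clear(d), on(a), on(c), on(d), on(e), ready(a,d), ready(c,c), ready(e,d), ready(e,e), ready(f,e)}
4. step(d,e)  →  {clear(d), on(a), on(c), on(e), ready(a,d), ready(c,c), ready(d,d), ready(d,e), ready(e,e), ready(f,e)}
optimal plan length = 4; 4 ≤ 6

Yes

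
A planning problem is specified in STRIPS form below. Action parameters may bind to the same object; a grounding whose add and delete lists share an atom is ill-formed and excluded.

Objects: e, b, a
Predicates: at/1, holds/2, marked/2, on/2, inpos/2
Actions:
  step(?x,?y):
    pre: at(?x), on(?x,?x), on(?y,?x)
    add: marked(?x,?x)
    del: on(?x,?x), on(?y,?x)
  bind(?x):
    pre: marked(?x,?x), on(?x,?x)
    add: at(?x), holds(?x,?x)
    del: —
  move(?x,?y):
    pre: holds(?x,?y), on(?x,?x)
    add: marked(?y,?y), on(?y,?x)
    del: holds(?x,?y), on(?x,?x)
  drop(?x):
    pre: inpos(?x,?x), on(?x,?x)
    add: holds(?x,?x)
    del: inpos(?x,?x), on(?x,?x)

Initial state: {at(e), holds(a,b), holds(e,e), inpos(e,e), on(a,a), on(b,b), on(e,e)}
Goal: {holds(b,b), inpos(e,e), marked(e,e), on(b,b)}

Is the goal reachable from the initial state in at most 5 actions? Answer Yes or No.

1. step(e,e)  →  {at(e), holds(a,b), holds(e,e), inpos(e,e), marked(e,e), on(a,a), on(b,b)}
2. move(a,b)  →  {at(e), holds(e,e), inpos(e,e), marked(b,b), marked(e,e), on(b,a), on(b,b)}
3. bind(b)  →  {at(b), at(e), holds(b,b), holds(e,e), inpos(e,e), marked(b,b), marked(e,e), on(b,a), on(b,b)}
optimal plan length = 3; 3 ≤ 5

Yes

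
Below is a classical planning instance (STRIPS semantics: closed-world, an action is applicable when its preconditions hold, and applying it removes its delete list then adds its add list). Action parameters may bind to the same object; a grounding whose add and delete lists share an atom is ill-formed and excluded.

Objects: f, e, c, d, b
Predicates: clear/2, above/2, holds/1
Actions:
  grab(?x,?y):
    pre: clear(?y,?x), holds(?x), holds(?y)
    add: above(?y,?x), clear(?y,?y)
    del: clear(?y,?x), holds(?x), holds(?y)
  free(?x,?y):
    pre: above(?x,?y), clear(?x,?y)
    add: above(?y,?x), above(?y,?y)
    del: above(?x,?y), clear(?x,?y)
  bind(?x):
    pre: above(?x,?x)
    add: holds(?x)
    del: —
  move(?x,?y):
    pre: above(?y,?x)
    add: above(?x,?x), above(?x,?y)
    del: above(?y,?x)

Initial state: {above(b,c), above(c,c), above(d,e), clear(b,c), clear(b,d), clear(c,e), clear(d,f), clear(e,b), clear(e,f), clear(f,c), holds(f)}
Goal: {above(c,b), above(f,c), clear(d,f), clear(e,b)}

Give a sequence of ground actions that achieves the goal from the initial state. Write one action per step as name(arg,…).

1. free(b,c)  →  {above(c,b), above(c,c), above(d,e), clear(b,d), clear(c,e), clear(d,f), clear(e,b), clear(e,f), clear(f,c), holds(f)}
2. bind(c)  →  {above(c,b), above(c,c), above(d,e), clear(b,d), clear(c,e), clear(d,f), clear(e,b), clear(e,f), clear(f,c), holds(c), holds(f)}
3. grab(c,f)  →  {above(c,b), above(c,c), above(d,e), above(f,c), clear(b,d), clear(c,e), clear(d,f), clear(e,b), clear(e,f), clear(f,f)}

free(b,c); bind(c); grab(c,f)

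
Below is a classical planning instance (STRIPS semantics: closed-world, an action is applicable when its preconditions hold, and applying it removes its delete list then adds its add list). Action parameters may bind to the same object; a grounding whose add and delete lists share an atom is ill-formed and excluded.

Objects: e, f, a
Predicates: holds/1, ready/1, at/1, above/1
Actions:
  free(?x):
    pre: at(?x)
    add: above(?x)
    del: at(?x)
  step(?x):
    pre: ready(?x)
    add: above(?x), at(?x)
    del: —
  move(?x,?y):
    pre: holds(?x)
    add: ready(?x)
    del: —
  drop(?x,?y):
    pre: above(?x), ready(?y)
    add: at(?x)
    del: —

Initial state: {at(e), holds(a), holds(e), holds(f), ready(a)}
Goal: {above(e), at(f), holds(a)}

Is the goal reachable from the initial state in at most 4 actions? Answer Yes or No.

1. free(e)  →  {above(e), holds(a), holds(e), holds(f), ready(a)}
2. move(f,e)  →  {above(e), holds(a), holds(e), holds(f), ready(a), ready(f)}
3. step(f)  →  {above(e), above(f), at(f), holds(a), holds(e), holds(f), ready(a), ready(f)}
optimal plan length = 3; 3 ≤ 4

Yes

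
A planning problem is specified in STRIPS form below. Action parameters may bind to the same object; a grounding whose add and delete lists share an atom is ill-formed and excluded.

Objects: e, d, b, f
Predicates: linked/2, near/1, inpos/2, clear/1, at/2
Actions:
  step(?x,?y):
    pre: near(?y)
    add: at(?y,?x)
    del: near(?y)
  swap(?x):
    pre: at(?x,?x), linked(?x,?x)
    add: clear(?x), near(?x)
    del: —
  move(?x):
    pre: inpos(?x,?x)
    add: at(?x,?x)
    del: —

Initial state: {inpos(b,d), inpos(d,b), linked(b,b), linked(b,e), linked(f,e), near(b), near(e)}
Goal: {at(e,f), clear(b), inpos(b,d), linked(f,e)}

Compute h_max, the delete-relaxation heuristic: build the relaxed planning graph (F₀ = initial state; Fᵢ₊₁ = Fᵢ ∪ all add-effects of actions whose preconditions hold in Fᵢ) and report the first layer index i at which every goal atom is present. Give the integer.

2

F0 = init (7 atoms)
F1 = F0 ∪ {at(b,b), at(b,d), at(b,e), at(b,f), at(e,b), at(e,d), at(e,e), at(e,f)}  (15 atoms)
F2 = F1 ∪ {clear(b)}  (16 atoms)
goal ⊆ F2  ⇒  h_max = 2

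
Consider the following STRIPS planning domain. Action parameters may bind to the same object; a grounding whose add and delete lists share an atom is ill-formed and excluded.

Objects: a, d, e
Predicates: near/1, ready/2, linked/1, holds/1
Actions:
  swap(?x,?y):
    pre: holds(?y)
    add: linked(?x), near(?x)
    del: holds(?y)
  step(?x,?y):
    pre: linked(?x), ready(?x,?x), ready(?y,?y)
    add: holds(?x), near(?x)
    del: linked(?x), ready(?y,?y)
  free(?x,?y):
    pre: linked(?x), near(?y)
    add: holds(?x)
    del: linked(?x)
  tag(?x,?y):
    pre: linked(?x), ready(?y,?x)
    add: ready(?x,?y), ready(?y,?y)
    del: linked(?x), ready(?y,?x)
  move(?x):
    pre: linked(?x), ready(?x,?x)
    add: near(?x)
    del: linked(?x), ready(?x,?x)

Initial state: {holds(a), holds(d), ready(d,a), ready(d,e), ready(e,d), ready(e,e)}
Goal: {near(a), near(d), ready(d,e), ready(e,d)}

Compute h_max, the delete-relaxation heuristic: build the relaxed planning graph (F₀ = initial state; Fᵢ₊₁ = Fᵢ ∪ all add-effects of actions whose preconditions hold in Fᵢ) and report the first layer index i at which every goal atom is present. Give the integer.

F0 = init (6 atoms)
F1 = F0 ∪ {linked(a), linked(d), linked(e), near(a), near(d), near(e)}  (12 atoms)
goal ⊆ F1  ⇒  h_max = 1

1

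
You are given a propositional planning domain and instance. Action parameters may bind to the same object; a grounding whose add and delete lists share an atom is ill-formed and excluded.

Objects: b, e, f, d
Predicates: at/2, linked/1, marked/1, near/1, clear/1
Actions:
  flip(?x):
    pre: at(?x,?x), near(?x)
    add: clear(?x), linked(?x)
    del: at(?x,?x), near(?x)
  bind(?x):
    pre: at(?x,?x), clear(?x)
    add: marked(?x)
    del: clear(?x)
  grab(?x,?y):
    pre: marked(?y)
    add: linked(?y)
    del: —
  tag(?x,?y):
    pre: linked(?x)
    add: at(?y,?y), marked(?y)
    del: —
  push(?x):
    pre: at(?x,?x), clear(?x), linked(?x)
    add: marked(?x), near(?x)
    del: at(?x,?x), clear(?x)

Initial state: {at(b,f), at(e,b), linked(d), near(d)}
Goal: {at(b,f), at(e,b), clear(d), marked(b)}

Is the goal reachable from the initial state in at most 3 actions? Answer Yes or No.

1. tag(d,b)  →  {at(b,b), at(b,f), at(e,b), linked(d), marked(b), near(d)}
2. tag(d,d)  →  {at(b,b), at(b,f), at(d,d), at(e,b), linked(d), marked(b), marked(d), near(d)}
3. flip(d)  →  {at(b,b), at(b,f), at(e,b), clear(d), linked(d), marked(b), marked(d)}
optimal plan length = 3; 3 ≤ 3

Yes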